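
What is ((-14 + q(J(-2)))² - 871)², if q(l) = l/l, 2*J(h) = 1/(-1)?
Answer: 492804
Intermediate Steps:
J(h) = -½ (J(h) = (½)/(-1) = (½)*(-1) = -½)
q(l) = 1
((-14 + q(J(-2)))² - 871)² = ((-14 + 1)² - 871)² = ((-13)² - 871)² = (169 - 871)² = (-702)² = 492804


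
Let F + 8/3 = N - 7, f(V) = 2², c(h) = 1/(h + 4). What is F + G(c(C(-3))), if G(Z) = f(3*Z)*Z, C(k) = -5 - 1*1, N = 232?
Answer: 661/3 ≈ 220.33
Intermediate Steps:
C(k) = -6 (C(k) = -5 - 1 = -6)
c(h) = 1/(4 + h)
f(V) = 4
G(Z) = 4*Z
F = 667/3 (F = -8/3 + (232 - 7) = -8/3 + 225 = 667/3 ≈ 222.33)
F + G(c(C(-3))) = 667/3 + 4/(4 - 6) = 667/3 + 4/(-2) = 667/3 + 4*(-½) = 667/3 - 2 = 661/3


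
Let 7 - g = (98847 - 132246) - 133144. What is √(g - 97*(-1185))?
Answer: √281495 ≈ 530.56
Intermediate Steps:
g = 166550 (g = 7 - ((98847 - 132246) - 133144) = 7 - (-33399 - 133144) = 7 - 1*(-166543) = 7 + 166543 = 166550)
√(g - 97*(-1185)) = √(166550 - 97*(-1185)) = √(166550 + 114945) = √281495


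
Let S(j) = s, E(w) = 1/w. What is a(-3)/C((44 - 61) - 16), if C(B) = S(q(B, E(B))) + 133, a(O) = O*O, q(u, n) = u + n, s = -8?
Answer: 9/125 ≈ 0.072000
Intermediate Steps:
E(w) = 1/w
q(u, n) = n + u
S(j) = -8
a(O) = O**2
C(B) = 125 (C(B) = -8 + 133 = 125)
a(-3)/C((44 - 61) - 16) = (-3)**2/125 = 9*(1/125) = 9/125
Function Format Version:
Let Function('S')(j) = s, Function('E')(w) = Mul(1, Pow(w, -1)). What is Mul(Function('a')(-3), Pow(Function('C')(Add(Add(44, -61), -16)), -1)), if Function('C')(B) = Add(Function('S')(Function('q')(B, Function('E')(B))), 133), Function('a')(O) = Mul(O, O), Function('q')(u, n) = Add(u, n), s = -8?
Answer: Rational(9, 125) ≈ 0.072000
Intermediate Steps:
Function('E')(w) = Pow(w, -1)
Function('q')(u, n) = Add(n, u)
Function('S')(j) = -8
Function('a')(O) = Pow(O, 2)
Function('C')(B) = 125 (Function('C')(B) = Add(-8, 133) = 125)
Mul(Function('a')(-3), Pow(Function('C')(Add(Add(44, -61), -16)), -1)) = Mul(Pow(-3, 2), Pow(125, -1)) = Mul(9, Rational(1, 125)) = Rational(9, 125)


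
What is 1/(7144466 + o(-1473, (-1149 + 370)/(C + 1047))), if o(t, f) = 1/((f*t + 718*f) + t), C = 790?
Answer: 2117756/15130235736459 ≈ 1.3997e-7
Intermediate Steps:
o(t, f) = 1/(t + 718*f + f*t) (o(t, f) = 1/((718*f + f*t) + t) = 1/(t + 718*f + f*t))
1/(7144466 + o(-1473, (-1149 + 370)/(C + 1047))) = 1/(7144466 + 1/(-1473 + 718*((-1149 + 370)/(790 + 1047)) + ((-1149 + 370)/(790 + 1047))*(-1473))) = 1/(7144466 + 1/(-1473 + 718*(-779/1837) - 779/1837*(-1473))) = 1/(7144466 + 1/(-1473 - 559322/1837 + 1147467/1837)) = 1/(7144466 + 1/(-2117756/1837)) = 1/(7144466 - 1837/2117756) = 1/(15130235736459/2117756) = 2117756/15130235736459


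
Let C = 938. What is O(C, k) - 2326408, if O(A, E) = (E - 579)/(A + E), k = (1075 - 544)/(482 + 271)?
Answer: -548136766072/235615 ≈ -2.3264e+6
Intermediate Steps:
k = 177/251 (k = 531/753 = 531*(1/753) = 177/251 ≈ 0.70518)
O(A, E) = (-579 + E)/(A + E)
O(C, k) - 2326408 = (-579 + 177/251)/(938 + 177/251) - 2326408 = -145152/251/(235615/251) - 2326408 = (251/235615)*(-145152/251) - 2326408 = -145152/235615 - 2326408 = -548136766072/235615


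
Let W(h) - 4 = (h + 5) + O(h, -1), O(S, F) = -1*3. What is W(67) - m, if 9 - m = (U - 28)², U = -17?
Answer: 2089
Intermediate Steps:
O(S, F) = -3
W(h) = 6 + h (W(h) = 4 + ((h + 5) - 3) = 4 + ((5 + h) - 3) = 4 + (2 + h) = 6 + h)
m = -2016 (m = 9 - (-17 - 28)² = 9 - 1*(-45)² = 9 - 1*2025 = 9 - 2025 = -2016)
W(67) - m = (6 + 67) - 1*(-2016) = 73 + 2016 = 2089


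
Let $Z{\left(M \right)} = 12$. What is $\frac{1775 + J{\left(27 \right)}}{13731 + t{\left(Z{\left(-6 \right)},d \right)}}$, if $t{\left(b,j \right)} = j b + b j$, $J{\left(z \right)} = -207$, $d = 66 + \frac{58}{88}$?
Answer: $\frac{17248}{168639} \approx 0.10228$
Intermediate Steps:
$d = \frac{2933}{44}$ ($d = 66 + 58 \cdot \frac{1}{88} = 66 + \frac{29}{44} = \frac{2933}{44} \approx 66.659$)
$t{\left(b,j \right)} = 2 b j$ ($t{\left(b,j \right)} = b j + b j = 2 b j$)
$\frac{1775 + J{\left(27 \right)}}{13731 + t{\left(Z{\left(-6 \right)},d \right)}} = \frac{1775 - 207}{13731 + 2 \cdot 12 \cdot \frac{2933}{44}} = \frac{1568}{13731 + \frac{17598}{11}} = \frac{1568}{\frac{168639}{11}} = 1568 \cdot \frac{11}{168639} = \frac{17248}{168639}$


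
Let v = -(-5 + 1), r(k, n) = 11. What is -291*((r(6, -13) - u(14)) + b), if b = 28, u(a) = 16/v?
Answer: -10185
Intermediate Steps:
v = 4 (v = -1*(-4) = 4)
u(a) = 4 (u(a) = 16/4 = 16*(1/4) = 4)
-291*((r(6, -13) - u(14)) + b) = -291*((11 - 1*4) + 28) = -291*((11 - 4) + 28) = -291*(7 + 28) = -291*35 = -10185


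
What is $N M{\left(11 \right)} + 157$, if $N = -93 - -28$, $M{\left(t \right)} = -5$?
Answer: $482$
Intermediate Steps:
$N = -65$ ($N = -93 + 28 = -65$)
$N M{\left(11 \right)} + 157 = \left(-65\right) \left(-5\right) + 157 = 325 + 157 = 482$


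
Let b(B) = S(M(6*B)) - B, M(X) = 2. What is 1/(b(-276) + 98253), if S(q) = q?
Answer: 1/98531 ≈ 1.0149e-5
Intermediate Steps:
b(B) = 2 - B
1/(b(-276) + 98253) = 1/((2 - 1*(-276)) + 98253) = 1/((2 + 276) + 98253) = 1/(278 + 98253) = 1/98531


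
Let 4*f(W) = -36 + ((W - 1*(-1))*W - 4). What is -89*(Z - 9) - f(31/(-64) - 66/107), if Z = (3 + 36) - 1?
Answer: -482274475449/187580416 ≈ -2571.0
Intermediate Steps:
Z = 38 (Z = 39 - 1 = 38)
f(W) = -10 + W*(1 + W)/4 (f(W) = (-36 + ((W - 1*(-1))*W - 4))/4 = (-36 + ((W + 1)*W - 4))/4 = (-36 + ((1 + W)*W - 4))/4 = (-36 + (W*(1 + W) - 4))/4 = (-36 + (-4 + W*(1 + W)))/4 = (-40 + W*(1 + W))/4 = -10 + W*(1 + W)/4)
-89*(Z - 9) - f(31/(-64) - 66/107) = -89*(38 - 9) - (-10 + (31/(-64) - 66/107)/4 + (31/(-64) - 66/107)²/4) = -89*29 - (-10 + (31*(-1/64) - 66*1/107)/4 + (31*(-1/64) - 66*1/107)²/4) = -2581 - (-10 + (-31/64 - 66/107)/4 + (-31/64 - 66/107)²/4) = -2581 - (-10 + (¼)*(-7541/6848) + (-7541/6848)²/4) = -2581 - (-10 - 7541/27392 + (¼)*(56866681/46895104)) = -2581 - (-10 - 7541/27392 + 56866681/187580416) = -2581 - 1*(-1870578247/187580416) = -2581 + 1870578247/187580416 = -482274475449/187580416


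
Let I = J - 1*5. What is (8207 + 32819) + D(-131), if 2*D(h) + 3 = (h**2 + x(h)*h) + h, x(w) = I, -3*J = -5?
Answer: 298547/6 ≈ 49758.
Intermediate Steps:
J = 5/3 (J = -1/3*(-5) = 5/3 ≈ 1.6667)
I = -10/3 (I = 5/3 - 1*5 = 5/3 - 5 = -10/3 ≈ -3.3333)
x(w) = -10/3
D(h) = -3/2 + h**2/2 - 7*h/6 (D(h) = -3/2 + ((h**2 - 10*h/3) + h)/2 = -3/2 + (h**2 - 7*h/3)/2 = -3/2 + (h**2/2 - 7*h/6) = -3/2 + h**2/2 - 7*h/6)
(8207 + 32819) + D(-131) = (8207 + 32819) + (-3/2 + (1/2)*(-131)**2 - 7/6*(-131)) = 41026 + (-3/2 + (1/2)*17161 + 917/6) = 41026 + (-3/2 + 17161/2 + 917/6) = 41026 + 52391/6 = 298547/6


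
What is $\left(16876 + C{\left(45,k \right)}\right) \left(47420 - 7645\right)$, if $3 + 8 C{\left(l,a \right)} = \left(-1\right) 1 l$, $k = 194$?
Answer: $671004250$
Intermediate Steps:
$C{\left(l,a \right)} = - \frac{3}{8} - \frac{l}{8}$ ($C{\left(l,a \right)} = - \frac{3}{8} + \frac{\left(-1\right) 1 l}{8} = - \frac{3}{8} + \frac{\left(-1\right) l}{8} = - \frac{3}{8} - \frac{l}{8}$)
$\left(16876 + C{\left(45,k \right)}\right) \left(47420 - 7645\right) = \left(16876 - 6\right) \left(47420 - 7645\right) = \left(16876 - 6\right) 39775 = 16870 \cdot 39775 = 671004250$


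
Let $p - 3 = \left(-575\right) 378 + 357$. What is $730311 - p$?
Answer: $947301$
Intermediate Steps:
$p = -216990$ ($p = 3 + \left(\left(-575\right) 378 + 357\right) = 3 + \left(-217350 + 357\right) = 3 - 216993 = -216990$)
$730311 - p = 730311 - -216990 = 730311 + 216990 = 947301$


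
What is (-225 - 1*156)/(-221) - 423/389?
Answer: 54726/85969 ≈ 0.63658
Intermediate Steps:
(-225 - 1*156)/(-221) - 423/389 = (-225 - 156)*(-1/221) - 423*1/389 = -381*(-1/221) - 423/389 = 381/221 - 423/389 = 54726/85969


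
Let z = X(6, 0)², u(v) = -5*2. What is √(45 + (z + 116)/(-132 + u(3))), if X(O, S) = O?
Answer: √221449/71 ≈ 6.6279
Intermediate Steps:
u(v) = -10
z = 36 (z = 6² = 36)
√(45 + (z + 116)/(-132 + u(3))) = √(45 + (36 + 116)/(-132 - 10)) = √(45 + 152/(-142)) = √(45 + 152*(-1/142)) = √(45 - 76/71) = √(3119/71) = √221449/71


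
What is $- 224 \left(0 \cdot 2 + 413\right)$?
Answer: $-92512$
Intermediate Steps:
$- 224 \left(0 \cdot 2 + 413\right) = - 224 \left(0 + 413\right) = \left(-224\right) 413 = -92512$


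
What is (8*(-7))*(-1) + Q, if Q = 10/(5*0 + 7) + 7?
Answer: 451/7 ≈ 64.429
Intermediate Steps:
Q = 59/7 (Q = 10/(0 + 7) + 7 = 10/7 + 7 = 59/7 ≈ 8.4286)
(8*(-7))*(-1) + Q = (8*(-7))*(-1) + 59/7 = -56*(-1) + 59/7 = 56 + 59/7 = 451/7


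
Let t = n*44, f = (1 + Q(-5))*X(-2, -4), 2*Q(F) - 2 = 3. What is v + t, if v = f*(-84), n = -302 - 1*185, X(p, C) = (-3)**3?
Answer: -13490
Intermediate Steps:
X(p, C) = -27
Q(F) = 5/2 (Q(F) = 1 + (1/2)*3 = 1 + 3/2 = 5/2)
n = -487 (n = -302 - 185 = -487)
f = -189/2 (f = (1 + 5/2)*(-27) = (7/2)*(-27) = -189/2 ≈ -94.500)
t = -21428 (t = -487*44 = -21428)
v = 7938 (v = -189/2*(-84) = 7938)
v + t = 7938 - 21428 = -13490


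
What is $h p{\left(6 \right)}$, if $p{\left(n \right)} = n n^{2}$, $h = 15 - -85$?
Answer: $21600$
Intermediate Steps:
$h = 100$ ($h = 15 + 85 = 100$)
$p{\left(n \right)} = n^{3}$
$h p{\left(6 \right)} = 100 \cdot 6^{3} = 100 \cdot 216 = 21600$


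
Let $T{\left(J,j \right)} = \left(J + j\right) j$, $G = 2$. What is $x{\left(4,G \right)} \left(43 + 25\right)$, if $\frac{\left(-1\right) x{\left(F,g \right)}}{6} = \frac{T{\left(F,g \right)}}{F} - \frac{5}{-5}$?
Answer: $-1632$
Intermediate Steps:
$T{\left(J,j \right)} = j \left(J + j\right)$
$x{\left(F,g \right)} = -6 - \frac{6 g \left(F + g\right)}{F}$ ($x{\left(F,g \right)} = - 6 \left(\frac{g \left(F + g\right)}{F} - \frac{5}{-5}\right) = - 6 \left(\frac{g \left(F + g\right)}{F} - -1\right) = - 6 \left(\frac{g \left(F + g\right)}{F} + 1\right) = - 6 \left(1 + \frac{g \left(F + g\right)}{F}\right) = -6 - \frac{6 g \left(F + g\right)}{F}$)
$x{\left(4,G \right)} \left(43 + 25\right) = \frac{6 \left(\left(-1\right) 4 - 2 \left(4 + 2\right)\right)}{4} \left(43 + 25\right) = 6 \cdot \frac{1}{4} \left(-4 - 2 \cdot 6\right) 68 = 6 \cdot \frac{1}{4} \left(-4 - 12\right) 68 = 6 \cdot \frac{1}{4} \left(-16\right) 68 = \left(-24\right) 68 = -1632$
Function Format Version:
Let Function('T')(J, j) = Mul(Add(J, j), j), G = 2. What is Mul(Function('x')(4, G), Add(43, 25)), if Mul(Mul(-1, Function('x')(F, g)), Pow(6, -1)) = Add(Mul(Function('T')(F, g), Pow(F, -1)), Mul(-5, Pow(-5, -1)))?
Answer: -1632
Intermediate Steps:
Function('T')(J, j) = Mul(j, Add(J, j))
Function('x')(F, g) = Add(-6, Mul(-6, g, Pow(F, -1), Add(F, g))) (Function('x')(F, g) = Mul(-6, Add(Mul(Mul(g, Add(F, g)), Pow(F, -1)), Mul(-5, Pow(-5, -1)))) = Mul(-6, Add(Mul(g, Pow(F, -1), Add(F, g)), Mul(-5, Rational(-1, 5)))) = Mul(-6, Add(Mul(g, Pow(F, -1), Add(F, g)), 1)) = Mul(-6, Add(1, Mul(g, Pow(F, -1), Add(F, g)))) = Add(-6, Mul(-6, g, Pow(F, -1), Add(F, g))))
Mul(Function('x')(4, G), Add(43, 25)) = Mul(Mul(6, Pow(4, -1), Add(Mul(-1, 4), Mul(-1, 2, Add(4, 2)))), Add(43, 25)) = Mul(Mul(6, Rational(1, 4), Add(-4, Mul(-1, 2, 6))), 68) = Mul(Mul(6, Rational(1, 4), Add(-4, -12)), 68) = Mul(Mul(6, Rational(1, 4), -16), 68) = Mul(-24, 68) = -1632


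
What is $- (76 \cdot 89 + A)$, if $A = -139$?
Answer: $-6625$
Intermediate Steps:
$- (76 \cdot 89 + A) = - (76 \cdot 89 - 139) = - (6764 - 139) = \left(-1\right) 6625 = -6625$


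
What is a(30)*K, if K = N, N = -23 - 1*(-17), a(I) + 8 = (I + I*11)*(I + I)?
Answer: -129552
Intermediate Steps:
a(I) = -8 + 24*I² (a(I) = -8 + (I + I*11)*(I + I) = -8 + (I + 11*I)*(2*I) = -8 + (12*I)*(2*I) = -8 + 24*I²)
N = -6 (N = -23 + 17 = -6)
K = -6
a(30)*K = (-8 + 24*30²)*(-6) = (-8 + 24*900)*(-6) = (-8 + 21600)*(-6) = 21592*(-6) = -129552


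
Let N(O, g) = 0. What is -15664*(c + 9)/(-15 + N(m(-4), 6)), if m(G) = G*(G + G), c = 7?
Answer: 250624/15 ≈ 16708.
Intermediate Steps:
m(G) = 2*G² (m(G) = G*(2*G) = 2*G²)
-15664*(c + 9)/(-15 + N(m(-4), 6)) = -15664*(7 + 9)/(-15 + 0) = -250624/(-15) = -250624*(-1)/15 = -15664*(-16/15) = 250624/15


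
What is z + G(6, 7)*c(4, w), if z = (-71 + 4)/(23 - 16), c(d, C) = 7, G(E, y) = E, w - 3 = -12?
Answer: 227/7 ≈ 32.429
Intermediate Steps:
w = -9 (w = 3 - 12 = -9)
z = -67/7 ≈ -9.5714
z + G(6, 7)*c(4, w) = -67/7 + 6*7 = -67/7 + 42 = 227/7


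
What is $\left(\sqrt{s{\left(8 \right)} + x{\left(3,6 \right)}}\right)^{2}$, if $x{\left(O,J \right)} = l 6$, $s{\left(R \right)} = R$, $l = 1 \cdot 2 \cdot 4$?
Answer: $56$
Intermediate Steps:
$l = 8$ ($l = 1 \cdot 8 = 8$)
$x{\left(O,J \right)} = 48$ ($x{\left(O,J \right)} = 8 \cdot 6 = 48$)
$\left(\sqrt{s{\left(8 \right)} + x{\left(3,6 \right)}}\right)^{2} = \left(\sqrt{8 + 48}\right)^{2} = \left(\sqrt{56}\right)^{2} = \left(2 \sqrt{14}\right)^{2} = 56$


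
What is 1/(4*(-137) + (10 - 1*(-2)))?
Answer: -1/536 ≈ -0.0018657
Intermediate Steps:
1/(4*(-137) + (10 - 1*(-2))) = 1/(-548 + (10 + 2)) = 1/(-548 + 12) = 1/(-536) = -1/536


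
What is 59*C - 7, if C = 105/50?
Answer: 1169/10 ≈ 116.90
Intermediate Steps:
C = 21/10 (C = 105*(1/50) = 21/10 ≈ 2.1000)
59*C - 7 = 59*(21/10) - 7 = 1239/10 - 7 = 1169/10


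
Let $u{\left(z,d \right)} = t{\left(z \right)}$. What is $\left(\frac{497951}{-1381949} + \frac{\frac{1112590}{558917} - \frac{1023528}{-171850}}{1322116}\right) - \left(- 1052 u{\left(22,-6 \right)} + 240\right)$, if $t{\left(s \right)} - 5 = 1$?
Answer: $\frac{266381728120016617495409731}{43873112062354253065450} \approx 6071.6$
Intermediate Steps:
$t{\left(s \right)} = 6$ ($t{\left(s \right)} = 5 + 1 = 6$)
$u{\left(z,d \right)} = 6$
$\left(\frac{497951}{-1381949} + \frac{\frac{1112590}{558917} - \frac{1023528}{-171850}}{1322116}\right) - \left(- 1052 u{\left(22,-6 \right)} + 240\right) = \left(\frac{497951}{-1381949} + \frac{\frac{1112590}{558917} - \frac{1023528}{-171850}}{1322116}\right) - \left(\left(-1052\right) 6 + 240\right) = \left(497951 \left(- \frac{1}{1381949}\right) + \left(1112590 \cdot \frac{1}{558917} - - \frac{511764}{85925}\right) \frac{1}{1322116}\right) - \left(-6312 + 240\right) = \left(- \frac{497951}{1381949} + \left(\frac{1112590}{558917} + \frac{511764}{85925}\right) \frac{1}{1322116}\right) - -6072 = \left(- \frac{497951}{1381949} + \frac{381632895338}{48024943225} \cdot \frac{1}{1322116}\right) + 6072 = \left(- \frac{497951}{1381949} + \frac{190816447669}{31747272918432050}\right) + 6072 = - \frac{15808322598407118002669}{43873112062354253065450} + 6072 = \frac{266381728120016617495409731}{43873112062354253065450}$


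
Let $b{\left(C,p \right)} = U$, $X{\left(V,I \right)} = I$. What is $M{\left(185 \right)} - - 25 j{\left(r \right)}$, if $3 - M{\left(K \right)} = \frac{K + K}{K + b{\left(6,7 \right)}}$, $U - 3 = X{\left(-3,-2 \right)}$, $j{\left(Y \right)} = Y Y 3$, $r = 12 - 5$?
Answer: $\frac{341869}{93} \approx 3676.0$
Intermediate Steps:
$r = 7$
$j{\left(Y \right)} = 3 Y^{2}$ ($j{\left(Y \right)} = Y^{2} \cdot 3 = 3 Y^{2}$)
$U = 1$ ($U = 3 - 2 = 1$)
$b{\left(C,p \right)} = 1$
$M{\left(K \right)} = 3 - \frac{2 K}{1 + K}$ ($M{\left(K \right)} = 3 - \frac{K + K}{K + 1} = 3 - \frac{2 K}{1 + K}$)
$M{\left(185 \right)} - - 25 j{\left(r \right)} = \frac{3 + 185}{1 + 185} - - 25 \cdot 3 \cdot 7^{2} = \frac{1}{186} \cdot 188 - - 25 \cdot 3 \cdot 49 = \frac{1}{186} \cdot 188 - \left(-25\right) 147 = \frac{94}{93} - -3675 = \frac{94}{93} + 3675 = \frac{341869}{93}$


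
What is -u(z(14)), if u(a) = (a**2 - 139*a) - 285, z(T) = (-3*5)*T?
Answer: -73005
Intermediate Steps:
z(T) = -15*T
u(a) = -285 + a**2 - 139*a
-u(z(14)) = -(-285 + (-15*14)**2 - (-2085)*14) = -(-285 + (-210)**2 - 139*(-210)) = -(-285 + 44100 + 29190) = -1*73005 = -73005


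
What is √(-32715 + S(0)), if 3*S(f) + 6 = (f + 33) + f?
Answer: 3*I*√3634 ≈ 180.85*I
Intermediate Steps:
S(f) = 9 + 2*f/3 (S(f) = -2 + ((f + 33) + f)/3 = -2 + ((33 + f) + f)/3 = -2 + (33 + 2*f)/3 = -2 + (11 + 2*f/3) = 9 + 2*f/3)
√(-32715 + S(0)) = √(-32715 + (9 + (⅔)*0)) = √(-32715 + (9 + 0)) = √(-32715 + 9) = √(-32706) = 3*I*√3634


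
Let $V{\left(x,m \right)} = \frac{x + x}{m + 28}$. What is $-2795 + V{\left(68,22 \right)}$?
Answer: $- \frac{69807}{25} \approx -2792.3$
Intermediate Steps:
$V{\left(x,m \right)} = \frac{2 x}{28 + m}$
$-2795 + V{\left(68,22 \right)} = -2795 + 2 \cdot 68 \frac{1}{28 + 22} = -2795 + 2 \cdot 68 \cdot \frac{1}{50} = -2795 + \frac{68}{25} = - \frac{69807}{25}$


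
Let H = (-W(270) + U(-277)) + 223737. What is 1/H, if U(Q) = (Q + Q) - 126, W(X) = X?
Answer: 1/222787 ≈ 4.4886e-6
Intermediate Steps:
U(Q) = -126 + 2*Q (U(Q) = 2*Q - 126 = -126 + 2*Q)
H = 222787 (H = (-1*270 + (-126 + 2*(-277))) + 223737 = (-270 + (-126 - 554)) + 223737 = (-270 - 680) + 223737 = -950 + 223737 = 222787)
1/H = 1/222787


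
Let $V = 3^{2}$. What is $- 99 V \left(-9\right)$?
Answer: $8019$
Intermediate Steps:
$V = 9$
$- 99 V \left(-9\right) = \left(-99\right) 9 \left(-9\right) = \left(-891\right) \left(-9\right) = 8019$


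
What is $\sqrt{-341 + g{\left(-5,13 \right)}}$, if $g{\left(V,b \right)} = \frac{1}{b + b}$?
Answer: $\frac{3 i \sqrt{25610}}{26} \approx 18.465 i$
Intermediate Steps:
$g{\left(V,b \right)} = \frac{1}{2 b}$
$\sqrt{-341 + g{\left(-5,13 \right)}} = \sqrt{-341 + \frac{1}{2 \cdot 13}} = \sqrt{-341 + \frac{1}{2} \cdot \frac{1}{13}} = \sqrt{-341 + \frac{1}{26}} = \sqrt{- \frac{8865}{26}} = \frac{3 i \sqrt{25610}}{26}$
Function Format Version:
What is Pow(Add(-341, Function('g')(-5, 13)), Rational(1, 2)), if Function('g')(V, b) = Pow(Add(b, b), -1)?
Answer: Mul(Rational(3, 26), I, Pow(25610, Rational(1, 2))) ≈ Mul(18.465, I)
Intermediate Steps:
Function('g')(V, b) = Mul(Rational(1, 2), Pow(b, -1)) (Function('g')(V, b) = Pow(Mul(2, b), -1) = Mul(Rational(1, 2), Pow(b, -1)))
Pow(Add(-341, Function('g')(-5, 13)), Rational(1, 2)) = Pow(Add(-341, Mul(Rational(1, 2), Pow(13, -1))), Rational(1, 2)) = Pow(Add(-341, Mul(Rational(1, 2), Rational(1, 13))), Rational(1, 2)) = Pow(Add(-341, Rational(1, 26)), Rational(1, 2)) = Pow(Rational(-8865, 26), Rational(1, 2)) = Mul(Rational(3, 26), I, Pow(25610, Rational(1, 2)))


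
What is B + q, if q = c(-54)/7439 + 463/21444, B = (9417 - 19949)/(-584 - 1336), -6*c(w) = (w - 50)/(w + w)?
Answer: 948763791463/172283669280 ≈ 5.5070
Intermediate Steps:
c(w) = -(-50 + w)/(12*w) (c(w) = -(w - 50)/(6*(w + w)) = -(-50 + w)/(6*(2*w)) = -(-50 + w)*1/(2*w)/6 = -(-50 + w)/(12*w))
B = 2633/480 (B = -10532/(-1920) = -10532*(-1/1920) = 2633/480 ≈ 5.4854)
q = 92902015/4307091732 (q = ((1/12)*(50 - 1*(-54))/(-54))/7439 + 463/21444 = ((1/12)*(-1/54)*(50 + 54))*(1/7439) + 463*(1/21444) = ((1/12)*(-1/54)*104)*(1/7439) + 463/21444 = -13/81*1/7439 + 463/21444 = -13/602559 + 463/21444 = 92902015/4307091732 ≈ 0.021570)
B + q = 2633/480 + 92902015/4307091732 = 948763791463/172283669280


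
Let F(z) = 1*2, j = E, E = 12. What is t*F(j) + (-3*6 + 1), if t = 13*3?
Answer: 61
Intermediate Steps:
j = 12
F(z) = 2
t = 39
t*F(j) + (-3*6 + 1) = 39*2 + (-3*6 + 1) = 78 + (-18 + 1) = 78 - 17 = 61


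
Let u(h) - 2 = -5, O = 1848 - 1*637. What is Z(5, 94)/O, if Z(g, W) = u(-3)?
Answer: -3/1211 ≈ -0.0024773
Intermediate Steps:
O = 1211 (O = 1848 - 637 = 1211)
u(h) = -3 (u(h) = 2 - 5 = -3)
Z(g, W) = -3
Z(5, 94)/O = -3/1211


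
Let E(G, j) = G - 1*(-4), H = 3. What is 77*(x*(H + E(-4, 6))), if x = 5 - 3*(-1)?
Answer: 1848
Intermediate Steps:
x = 8 (x = 5 + 3 = 8)
E(G, j) = 4 + G (E(G, j) = G + 4 = 4 + G)
77*(x*(H + E(-4, 6))) = 77*(8*(3 + (4 - 4))) = 77*(8*(3 + 0)) = 77*(8*3) = 77*24 = 1848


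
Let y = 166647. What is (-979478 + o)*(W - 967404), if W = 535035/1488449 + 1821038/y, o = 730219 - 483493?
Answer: 175829314393123166391760/248045560503 ≈ 7.0886e+11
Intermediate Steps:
o = 246726
W = 2799684167707/248045560503 (W = 535035/1488449 + 1821038/166647 = 2799684167707/248045560503 ≈ 11.287)
(-979478 + o)*(W - 967404) = (-979478 + 246726)*(2799684167707/248045560503 - 967404) = -732752*(-239957467728676505/248045560503) = 175829314393123166391760/248045560503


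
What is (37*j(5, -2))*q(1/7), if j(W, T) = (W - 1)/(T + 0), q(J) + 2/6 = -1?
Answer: 296/3 ≈ 98.667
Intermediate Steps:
q(J) = -4/3 (q(J) = -1/3 - 1 = -4/3)
j(W, T) = (-1 + W)/T
(37*j(5, -2))*q(1/7) = (37*((-1 + 5)/(-2)))*(-4/3) = (37*(-1/2*4))*(-4/3) = (37*(-2))*(-4/3) = -74*(-4/3) = 296/3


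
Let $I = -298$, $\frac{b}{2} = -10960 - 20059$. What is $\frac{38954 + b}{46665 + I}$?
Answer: $- \frac{116}{233} \approx -0.49785$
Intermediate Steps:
$b = -62038$ ($b = 2 \left(-10960 - 20059\right) = 2 \left(-31019\right) = -62038$)
$\frac{38954 + b}{46665 + I} = \frac{38954 - 62038}{46665 - 298} = - \frac{23084}{46367} = \left(-23084\right) \frac{1}{46367} = - \frac{116}{233}$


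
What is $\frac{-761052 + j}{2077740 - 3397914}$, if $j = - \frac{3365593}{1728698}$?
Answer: $\frac{1315632435889}{2282182153452} \approx 0.57648$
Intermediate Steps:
$j = - \frac{3365593}{1728698}$ ($j = \left(-3365593\right) \frac{1}{1728698} = - \frac{3365593}{1728698} \approx -1.9469$)
$\frac{-761052 + j}{2077740 - 3397914} = \frac{-761052 - \frac{3365593}{1728698}}{2077740 - 3397914} = - \frac{1315632435889}{1728698 \left(-1320174\right)} = \left(- \frac{1315632435889}{1728698}\right) \left(- \frac{1}{1320174}\right) = \frac{1315632435889}{2282182153452}$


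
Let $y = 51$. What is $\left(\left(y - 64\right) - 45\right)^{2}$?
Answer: $3364$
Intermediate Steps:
$\left(\left(y - 64\right) - 45\right)^{2} = \left(\left(51 - 64\right) - 45\right)^{2} = \left(-13 - 45\right)^{2} = \left(-58\right)^{2} = 3364$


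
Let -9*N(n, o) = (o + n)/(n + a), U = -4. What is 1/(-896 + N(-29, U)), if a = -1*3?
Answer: -96/86027 ≈ -0.0011159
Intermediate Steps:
a = -3
N(n, o) = -(n + o)/(9*(-3 + n)) (N(n, o) = -(o + n)/(9*(n - 3)) = -(n + o)/(9*(-3 + n)))
1/(-896 + N(-29, U)) = 1/(-896 + (-1*(-29) - 1*(-4))/(9*(-3 - 29))) = 1/(-896 + (⅑)*(29 + 4)/(-32)) = 1/(-896 + (⅑)*(-1/32)*33) = 1/(-896 - 11/96) = 1/(-86027/96) = -96/86027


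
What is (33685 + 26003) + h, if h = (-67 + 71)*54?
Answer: 59904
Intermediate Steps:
h = 216 (h = 4*54 = 216)
(33685 + 26003) + h = (33685 + 26003) + 216 = 59688 + 216 = 59904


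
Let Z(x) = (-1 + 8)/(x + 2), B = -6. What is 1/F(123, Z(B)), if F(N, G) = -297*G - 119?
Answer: 4/1603 ≈ 0.0024953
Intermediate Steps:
Z(x) = 7/(2 + x)
F(N, G) = -119 - 297*G
1/F(123, Z(B)) = 1/(-119 - 2079/(2 - 6)) = 1/(-119 - 2079/(-4)) = 1/(-119 - 2079*(-1)/4) = 1/(-119 - 297*(-7/4)) = 1/(-119 + 2079/4) = 1/(1603/4) = 4/1603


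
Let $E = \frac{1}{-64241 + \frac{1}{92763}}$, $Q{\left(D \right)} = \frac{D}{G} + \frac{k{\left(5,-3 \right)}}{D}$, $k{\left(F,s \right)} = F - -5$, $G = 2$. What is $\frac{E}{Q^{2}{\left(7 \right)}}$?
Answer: $- \frac{1010086}{1576205194789} \approx -6.4083 \cdot 10^{-7}$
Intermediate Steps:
$k{\left(F,s \right)} = 5 + F$ ($k{\left(F,s \right)} = F + 5 = 5 + F$)
$Q{\left(D \right)} = \frac{D}{2} + \frac{10}{D}$ ($Q{\left(D \right)} = \frac{D}{2} + \frac{5 + 5}{D} = D \frac{1}{2} + \frac{10}{D} = \frac{D}{2} + \frac{10}{D}$)
$E = - \frac{92763}{5959187882}$ ($E = \frac{1}{-64241 + \frac{1}{92763}} = \frac{1}{- \frac{5959187882}{92763}} = - \frac{92763}{5959187882} \approx -1.5566 \cdot 10^{-5}$)
$\frac{E}{Q^{2}{\left(7 \right)}} = - \frac{92763}{5959187882 \left(\frac{1}{2} \cdot 7 + \frac{10}{7}\right)^{2}} = - \frac{92763}{5959187882 \left(\frac{7}{2} + 10 \cdot \frac{1}{7}\right)^{2}} = - \frac{92763}{5959187882 \left(\frac{7}{2} + \frac{10}{7}\right)^{2}} = - \frac{92763}{5959187882 \left(\frac{69}{14}\right)^{2}} = - \frac{92763}{5959187882 \cdot \frac{4761}{196}} = \left(- \frac{92763}{5959187882}\right) \frac{196}{4761} = - \frac{1010086}{1576205194789}$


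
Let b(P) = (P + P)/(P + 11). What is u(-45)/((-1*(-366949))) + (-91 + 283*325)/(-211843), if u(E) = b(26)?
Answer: -1247508435056/2876216349259 ≈ -0.43373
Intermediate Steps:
b(P) = 2*P/(11 + P) (b(P) = (2*P)/(11 + P) = 2*P/(11 + P))
u(E) = 52/37 (u(E) = 2*26/(11 + 26) = 2*26/37 = 2*26*(1/37) = 52/37)
u(-45)/((-1*(-366949))) + (-91 + 283*325)/(-211843) = 52/(37*((-1*(-366949)))) + (-91 + 283*325)/(-211843) = (52/37)/366949 + (-91 + 91975)*(-1/211843) = (52/37)*(1/366949) + 91884*(-1/211843) = 52/13577113 - 91884/211843 = -1247508435056/2876216349259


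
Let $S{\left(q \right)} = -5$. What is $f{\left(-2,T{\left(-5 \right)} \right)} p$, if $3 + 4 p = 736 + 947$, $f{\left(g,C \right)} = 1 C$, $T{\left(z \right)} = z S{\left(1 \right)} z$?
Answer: $-52500$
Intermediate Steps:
$T{\left(z \right)} = - 5 z^{2}$ ($T{\left(z \right)} = z \left(-5\right) z = - 5 z z = - 5 z^{2}$)
$f{\left(g,C \right)} = C$
$p = 420$ ($p = - \frac{3}{4} + \frac{736 + 947}{4} = - \frac{3}{4} + \frac{1}{4} \cdot 1683 = - \frac{3}{4} + \frac{1683}{4} = 420$)
$f{\left(-2,T{\left(-5 \right)} \right)} p = - 5 \left(-5\right)^{2} \cdot 420 = \left(-5\right) 25 \cdot 420 = \left(-125\right) 420 = -52500$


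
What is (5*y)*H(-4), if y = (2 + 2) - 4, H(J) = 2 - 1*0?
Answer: 0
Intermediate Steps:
H(J) = 2 (H(J) = 2 + 0 = 2)
y = 0 (y = 4 - 4 = 0)
(5*y)*H(-4) = (5*0)*2 = 0*2 = 0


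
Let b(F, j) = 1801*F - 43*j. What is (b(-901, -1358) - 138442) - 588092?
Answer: -2290841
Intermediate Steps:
b(F, j) = -43*j + 1801*F
(b(-901, -1358) - 138442) - 588092 = ((-43*(-1358) + 1801*(-901)) - 138442) - 588092 = ((58394 - 1622701) - 138442) - 588092 = (-1564307 - 138442) - 588092 = -1702749 - 588092 = -2290841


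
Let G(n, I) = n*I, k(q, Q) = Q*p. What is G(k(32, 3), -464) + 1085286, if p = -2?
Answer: 1088070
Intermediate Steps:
k(q, Q) = -2*Q (k(q, Q) = Q*(-2) = -2*Q)
G(n, I) = I*n
G(k(32, 3), -464) + 1085286 = -(-928)*3 + 1085286 = -464*(-6) + 1085286 = 2784 + 1085286 = 1088070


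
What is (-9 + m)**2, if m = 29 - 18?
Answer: 4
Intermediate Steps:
m = 11
(-9 + m)**2 = (-9 + 11)**2 = 2**2 = 4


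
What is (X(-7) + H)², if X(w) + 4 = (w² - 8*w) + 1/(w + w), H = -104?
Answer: 1849/196 ≈ 9.4337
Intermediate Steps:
X(w) = -4 + w² + 1/(2*w) - 8*w (X(w) = -4 + ((w² - 8*w) + 1/(w + w)) = -4 + ((w² - 8*w) + 1/(2*w)) = -4 + (w² + 1/(2*w) - 8*w) = -4 + w² + 1/(2*w) - 8*w)
(X(-7) + H)² = ((-4 + (-7)² + (½)/(-7) - 8*(-7)) - 104)² = ((-4 + 49 + (½)*(-⅐) + 56) - 104)² = ((-4 + 49 - 1/14 + 56) - 104)² = (1413/14 - 104)² = (-43/14)² = 1849/196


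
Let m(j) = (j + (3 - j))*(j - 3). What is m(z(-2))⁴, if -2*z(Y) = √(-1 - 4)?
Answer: 19521/16 + 7533*I*√5/2 ≈ 1220.1 + 8422.2*I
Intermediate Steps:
z(Y) = -I*√5/2 (z(Y) = -√(-1 - 4)/2 = -I*√5/2)
m(j) = -9 + 3*j (m(j) = 3*(-3 + j) = -9 + 3*j)
m(z(-2))⁴ = (-9 + 3*(-I*√5/2))⁴ = (-9 - 3*I*√5/2)⁴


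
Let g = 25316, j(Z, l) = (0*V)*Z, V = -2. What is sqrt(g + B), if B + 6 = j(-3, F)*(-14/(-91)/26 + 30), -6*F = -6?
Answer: sqrt(25310) ≈ 159.09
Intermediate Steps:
F = 1 (F = -1/6*(-6) = 1)
j(Z, l) = 0 (j(Z, l) = (0*(-2))*Z = 0*Z = 0)
B = -6 (B = -6 + 0*(-14/(-91)/26 + 30) = -6 + 0*(-14*(-1/91)*(1/26) + 30) = -6 + 0*((2/13)*(1/26) + 30) = -6 + 0*(1/169 + 30) = -6 + 0*(5071/169) = -6 + 0 = -6)
sqrt(g + B) = sqrt(25316 - 6) = sqrt(25310)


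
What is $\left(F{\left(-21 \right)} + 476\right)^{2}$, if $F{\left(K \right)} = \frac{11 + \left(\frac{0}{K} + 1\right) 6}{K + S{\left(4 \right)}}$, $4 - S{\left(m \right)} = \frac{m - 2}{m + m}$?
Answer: $\frac{1074266176}{4761} \approx 2.2564 \cdot 10^{5}$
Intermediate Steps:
$S{\left(m \right)} = 4 - \frac{-2 + m}{2 m}$ ($S{\left(m \right)} = 4 - \frac{m - 2}{m + m} = 4 - \frac{-2 + m}{2 m}$)
$F{\left(K \right)} = \frac{17}{\frac{15}{4} + K}$ ($F{\left(K \right)} = \frac{11 + \left(\frac{0}{K} + 1\right) 6}{K + \left(\frac{7}{2} + \frac{1}{4}\right)} = \frac{11 + \left(0 + 1\right) 6}{K + \left(\frac{7}{2} + \frac{1}{4}\right)} = \frac{11 + 1 \cdot 6}{K + \frac{15}{4}} = \frac{11 + 6}{\frac{15}{4} + K} = \frac{17}{\frac{15}{4} + K}$)
$\left(F{\left(-21 \right)} + 476\right)^{2} = \left(\frac{68}{15 + 4 \left(-21\right)} + 476\right)^{2} = \left(\frac{68}{15 - 84} + 476\right)^{2} = \left(\frac{68}{-69} + 476\right)^{2} = \left(68 \left(- \frac{1}{69}\right) + 476\right)^{2} = \left(- \frac{68}{69} + 476\right)^{2} = \left(\frac{32776}{69}\right)^{2} = \frac{1074266176}{4761}$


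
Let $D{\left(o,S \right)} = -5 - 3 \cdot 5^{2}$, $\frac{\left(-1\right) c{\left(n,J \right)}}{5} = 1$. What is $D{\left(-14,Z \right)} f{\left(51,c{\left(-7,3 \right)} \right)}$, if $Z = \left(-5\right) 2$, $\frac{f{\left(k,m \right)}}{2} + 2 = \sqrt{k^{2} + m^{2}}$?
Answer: $320 - 160 \sqrt{2626} \approx -7879.1$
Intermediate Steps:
$c{\left(n,J \right)} = -5$ ($c{\left(n,J \right)} = \left(-5\right) 1 = -5$)
$f{\left(k,m \right)} = -4 + 2 \sqrt{k^{2} + m^{2}}$
$Z = -10$
$D{\left(o,S \right)} = -80$ ($D{\left(o,S \right)} = -5 - 75 = -80$)
$D{\left(-14,Z \right)} f{\left(51,c{\left(-7,3 \right)} \right)} = - 80 \left(-4 + 2 \sqrt{51^{2} + \left(-5\right)^{2}}\right) = - 80 \left(-4 + 2 \sqrt{2601 + 25}\right) = - 80 \left(-4 + 2 \sqrt{2626}\right) = 320 - 160 \sqrt{2626}$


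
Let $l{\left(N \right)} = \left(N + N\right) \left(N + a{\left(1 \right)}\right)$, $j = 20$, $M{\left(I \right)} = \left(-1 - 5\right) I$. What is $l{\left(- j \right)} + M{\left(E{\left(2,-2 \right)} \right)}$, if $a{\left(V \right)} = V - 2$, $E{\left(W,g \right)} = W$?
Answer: $828$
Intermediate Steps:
$M{\left(I \right)} = - 6 I$
$a{\left(V \right)} = -2 + V$
$l{\left(N \right)} = 2 N \left(-1 + N\right)$ ($l{\left(N \right)} = \left(N + N\right) \left(N + \left(-2 + 1\right)\right) = 2 N \left(N - 1\right) = 2 N \left(-1 + N\right)$)
$l{\left(- j \right)} + M{\left(E{\left(2,-2 \right)} \right)} = 2 \left(\left(-1\right) 20\right) \left(-1 - 20\right) - 12 = 2 \left(-20\right) \left(-1 - 20\right) - 12 = 2 \left(-20\right) \left(-21\right) - 12 = 840 - 12 = 828$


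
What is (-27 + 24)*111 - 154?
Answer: -487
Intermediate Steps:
(-27 + 24)*111 - 154 = -3*111 - 154 = -333 - 154 = -487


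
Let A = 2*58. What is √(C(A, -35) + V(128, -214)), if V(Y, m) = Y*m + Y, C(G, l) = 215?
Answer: I*√27049 ≈ 164.47*I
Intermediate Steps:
A = 116
V(Y, m) = Y + Y*m
√(C(A, -35) + V(128, -214)) = √(215 + 128*(1 - 214)) = √(215 + 128*(-213)) = √(215 - 27264) = √(-27049) = I*√27049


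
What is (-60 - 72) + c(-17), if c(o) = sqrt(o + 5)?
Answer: -132 + 2*I*sqrt(3) ≈ -132.0 + 3.4641*I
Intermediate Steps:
c(o) = sqrt(5 + o)
(-60 - 72) + c(-17) = (-60 - 72) + sqrt(5 - 17) = -132 + sqrt(-12) = -132 + 2*I*sqrt(3)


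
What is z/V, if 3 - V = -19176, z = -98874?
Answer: -10986/2131 ≈ -5.1553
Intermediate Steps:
V = 19179 (V = 3 - 1*(-19176) = 3 + 19176 = 19179)
z/V = -98874/19179 = -98874*1/19179 = -10986/2131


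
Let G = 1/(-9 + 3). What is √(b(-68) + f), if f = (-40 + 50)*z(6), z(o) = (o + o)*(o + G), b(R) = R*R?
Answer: 22*√11 ≈ 72.966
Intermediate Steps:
b(R) = R²
G = -⅙ (G = 1/(-6) = -⅙ ≈ -0.16667)
z(o) = 2*o*(-⅙ + o) (z(o) = (o + o)*(o - ⅙) = (2*o)*(-⅙ + o) = 2*o*(-⅙ + o))
f = 700 (f = (-40 + 50)*((⅓)*6*(-1 + 6*6)) = 10*((⅓)*6*(-1 + 36)) = 10*((⅓)*6*35) = 10*70 = 700)
√(b(-68) + f) = √((-68)² + 700) = √(4624 + 700) = √5324 = 22*√11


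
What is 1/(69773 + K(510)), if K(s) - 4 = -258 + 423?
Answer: 1/69942 ≈ 1.4298e-5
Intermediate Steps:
K(s) = 169 (K(s) = 4 + (-258 + 423) = 4 + 165 = 169)
1/(69773 + K(510)) = 1/(69773 + 169) = 1/69942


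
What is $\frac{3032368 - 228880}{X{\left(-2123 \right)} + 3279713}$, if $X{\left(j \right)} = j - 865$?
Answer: $\frac{52896}{61825} \approx 0.85558$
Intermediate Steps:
$X{\left(j \right)} = -865 + j$
$\frac{3032368 - 228880}{X{\left(-2123 \right)} + 3279713} = \frac{3032368 - 228880}{\left(-865 - 2123\right) + 3279713} = \frac{2803488}{-2988 + 3279713} = \frac{2803488}{3276725} = 2803488 \cdot \frac{1}{3276725} = \frac{52896}{61825}$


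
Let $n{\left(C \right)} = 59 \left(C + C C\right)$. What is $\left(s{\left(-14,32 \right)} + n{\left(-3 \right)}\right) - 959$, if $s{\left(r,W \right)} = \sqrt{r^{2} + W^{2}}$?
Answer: $-605 + 2 \sqrt{305} \approx -570.07$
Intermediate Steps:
$n{\left(C \right)} = 59 C + 59 C^{2}$ ($n{\left(C \right)} = 59 \left(C + C^{2}\right) = 59 C + 59 C^{2}$)
$s{\left(r,W \right)} = \sqrt{W^{2} + r^{2}}$
$\left(s{\left(-14,32 \right)} + n{\left(-3 \right)}\right) - 959 = \left(\sqrt{32^{2} + \left(-14\right)^{2}} + 59 \left(-3\right) \left(1 - 3\right)\right) - 959 = \left(\sqrt{1024 + 196} + 59 \left(-3\right) \left(-2\right)\right) - 959 = \left(\sqrt{1220} + 354\right) - 959 = \left(2 \sqrt{305} + 354\right) - 959 = \left(354 + 2 \sqrt{305}\right) - 959 = -605 + 2 \sqrt{305}$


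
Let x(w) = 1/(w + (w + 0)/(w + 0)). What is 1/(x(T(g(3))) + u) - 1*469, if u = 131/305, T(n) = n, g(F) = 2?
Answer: -326447/698 ≈ -467.69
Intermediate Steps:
x(w) = 1/(1 + w) (x(w) = 1/(w + w/w) = 1/(w + 1) = 1/(1 + w))
u = 131/305 (u = 131*(1/305) = 131/305 ≈ 0.42951)
1/(x(T(g(3))) + u) - 1*469 = 1/(1/(1 + 2) + 131/305) - 1*469 = 1/(1/3 + 131/305) - 469 = 1/(⅓ + 131/305) - 469 = 1/(698/915) - 469 = 915/698 - 469 = -326447/698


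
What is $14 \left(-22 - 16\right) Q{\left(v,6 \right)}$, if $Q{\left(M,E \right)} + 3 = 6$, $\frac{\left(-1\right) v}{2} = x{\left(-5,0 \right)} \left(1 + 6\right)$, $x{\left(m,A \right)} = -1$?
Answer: $-1596$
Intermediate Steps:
$v = 14$ ($v = - 2 \left(- (1 + 6)\right) = - 2 \left(\left(-1\right) 7\right) = \left(-2\right) \left(-7\right) = 14$)
$Q{\left(M,E \right)} = 3$ ($Q{\left(M,E \right)} = -3 + 6 = 3$)
$14 \left(-22 - 16\right) Q{\left(v,6 \right)} = 14 \left(-22 - 16\right) 3 = 14 \left(-38\right) 3 = \left(-532\right) 3 = -1596$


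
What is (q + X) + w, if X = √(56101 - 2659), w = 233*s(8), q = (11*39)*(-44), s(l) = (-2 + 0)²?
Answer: -17944 + 3*√5938 ≈ -17713.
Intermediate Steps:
s(l) = 4 (s(l) = (-2)² = 4)
q = -18876 (q = 429*(-44) = -18876)
w = 932 (w = 233*4 = 932)
X = 3*√5938 (X = √53442 = 3*√5938 ≈ 231.18)
(q + X) + w = (-18876 + 3*√5938) + 932 = -17944 + 3*√5938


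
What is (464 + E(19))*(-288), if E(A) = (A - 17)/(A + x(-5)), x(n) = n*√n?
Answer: -3608672/27 - 160*I*√5/27 ≈ -1.3365e+5 - 13.251*I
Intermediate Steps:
x(n) = n^(3/2)
E(A) = (-17 + A)/(A - 5*I*√5) (E(A) = (A - 17)/(A + (-5)^(3/2)) = (-17 + A)/(A - 5*I*√5))
(464 + E(19))*(-288) = (464 + (-17 + 19)/(19 - 5*I*√5))*(-288) = (464 + 2/(19 - 5*I*√5))*(-288) = -133632 - 576/(19 - 5*I*√5)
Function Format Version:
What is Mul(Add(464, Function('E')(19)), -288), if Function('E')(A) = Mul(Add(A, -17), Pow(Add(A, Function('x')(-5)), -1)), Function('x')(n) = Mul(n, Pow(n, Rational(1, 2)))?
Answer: Add(Rational(-3608672, 27), Mul(Rational(-160, 27), I, Pow(5, Rational(1, 2)))) ≈ Add(-1.3365e+5, Mul(-13.251, I))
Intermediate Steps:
Function('x')(n) = Pow(n, Rational(3, 2))
Function('E')(A) = Mul(Pow(Add(A, Mul(-5, I, Pow(5, Rational(1, 2)))), -1), Add(-17, A)) (Function('E')(A) = Mul(Add(A, -17), Pow(Add(A, Pow(-5, Rational(3, 2))), -1)) = Mul(Add(-17, A), Pow(Add(A, Mul(-5, I, Pow(5, Rational(1, 2)))), -1)) = Mul(Pow(Add(A, Mul(-5, I, Pow(5, Rational(1, 2)))), -1), Add(-17, A)))
Mul(Add(464, Function('E')(19)), -288) = Mul(Add(464, Mul(Pow(Add(19, Mul(-5, I, Pow(5, Rational(1, 2)))), -1), Add(-17, 19))), -288) = Mul(Add(464, Mul(Pow(Add(19, Mul(-5, I, Pow(5, Rational(1, 2)))), -1), 2)), -288) = Mul(Add(464, Mul(2, Pow(Add(19, Mul(-5, I, Pow(5, Rational(1, 2)))), -1))), -288) = Add(-133632, Mul(-576, Pow(Add(19, Mul(-5, I, Pow(5, Rational(1, 2)))), -1)))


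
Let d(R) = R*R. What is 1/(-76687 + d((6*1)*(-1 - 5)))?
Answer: -1/75391 ≈ -1.3264e-5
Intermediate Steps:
d(R) = R²
1/(-76687 + d((6*1)*(-1 - 5))) = 1/(-76687 + ((6*1)*(-1 - 5))²) = 1/(-76687 + (6*(-6))²) = 1/(-76687 + (-36)²) = 1/(-76687 + 1296) = 1/(-75391) = -1/75391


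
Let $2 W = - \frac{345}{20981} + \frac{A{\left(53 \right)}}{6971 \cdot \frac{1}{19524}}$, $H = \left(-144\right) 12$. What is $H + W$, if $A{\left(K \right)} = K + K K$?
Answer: $\frac{666897814677}{292517102} \approx 2279.9$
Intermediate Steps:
$A{\left(K \right)} = K + K^{2}$
$H = -1728$
$W = \frac{1172367366933}{292517102}$ ($W = \frac{- \frac{345}{20981} + \frac{53 \left(1 + 53\right)}{6971 \cdot \frac{1}{19524}}}{2} = \frac{\left(-345\right) \frac{1}{20981} + \frac{53 \cdot 54}{6971 \cdot \frac{1}{19524}}}{2} = \frac{- \frac{345}{20981} + \frac{2862}{\frac{6971}{19524}}}{2} = \frac{- \frac{345}{20981} + 2862 \cdot \frac{19524}{6971}}{2} = \frac{- \frac{345}{20981} + \frac{55877688}{6971}}{2} = \frac{1}{2} \cdot \frac{1172367366933}{146258551} = \frac{1172367366933}{292517102} \approx 4007.9$)
$H + W = -1728 + \frac{1172367366933}{292517102} = \frac{666897814677}{292517102}$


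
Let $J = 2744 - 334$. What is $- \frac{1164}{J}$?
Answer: $- \frac{582}{1205} \approx -0.48299$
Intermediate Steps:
$J = 2410$
$- \frac{1164}{J} = - \frac{1164}{2410} = \left(-1164\right) \frac{1}{2410} = - \frac{582}{1205}$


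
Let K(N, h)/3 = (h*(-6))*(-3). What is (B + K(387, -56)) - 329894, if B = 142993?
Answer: -189925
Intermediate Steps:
K(N, h) = 54*h (K(N, h) = 3*((h*(-6))*(-3)) = 3*(-6*h*(-3)) = 3*(18*h) = 54*h)
(B + K(387, -56)) - 329894 = (142993 + 54*(-56)) - 329894 = (142993 - 3024) - 329894 = 139969 - 329894 = -189925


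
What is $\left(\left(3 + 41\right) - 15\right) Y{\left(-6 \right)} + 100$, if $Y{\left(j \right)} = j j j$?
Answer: $-6164$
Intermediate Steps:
$Y{\left(j \right)} = j^{3}$ ($Y{\left(j \right)} = j^{2} j = j^{3}$)
$\left(\left(3 + 41\right) - 15\right) Y{\left(-6 \right)} + 100 = \left(\left(3 + 41\right) - 15\right) \left(-6\right)^{3} + 100 = \left(44 - 15\right) \left(-216\right) + 100 = 29 \left(-216\right) + 100 = -6264 + 100 = -6164$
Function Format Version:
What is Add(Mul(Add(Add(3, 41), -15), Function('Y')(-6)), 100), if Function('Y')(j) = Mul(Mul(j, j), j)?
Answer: -6164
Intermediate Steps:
Function('Y')(j) = Pow(j, 3) (Function('Y')(j) = Mul(Pow(j, 2), j) = Pow(j, 3))
Add(Mul(Add(Add(3, 41), -15), Function('Y')(-6)), 100) = Add(Mul(Add(Add(3, 41), -15), Pow(-6, 3)), 100) = Add(Mul(Add(44, -15), -216), 100) = Add(Mul(29, -216), 100) = Add(-6264, 100) = -6164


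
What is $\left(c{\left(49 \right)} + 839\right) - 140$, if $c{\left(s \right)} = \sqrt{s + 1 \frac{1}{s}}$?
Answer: $699 + \frac{\sqrt{2402}}{7} \approx 706.0$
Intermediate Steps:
$c{\left(s \right)} = \sqrt{s + \frac{1}{s}}$
$\left(c{\left(49 \right)} + 839\right) - 140 = \left(\sqrt{49 + \frac{1}{49}} + 839\right) - 140 = \left(\sqrt{\frac{2402}{49}} + 839\right) - 140 = \left(\frac{\sqrt{2402}}{7} + 839\right) - 140 = \left(839 + \frac{\sqrt{2402}}{7}\right) - 140 = 699 + \frac{\sqrt{2402}}{7}$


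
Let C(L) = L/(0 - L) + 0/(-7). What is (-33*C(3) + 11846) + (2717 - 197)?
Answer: 14399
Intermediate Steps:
C(L) = -1 (C(L) = L/((-L)) + 0*(-1/7) = L*(-1/L) + 0 = -1 + 0 = -1)
(-33*C(3) + 11846) + (2717 - 197) = (-33*(-1) + 11846) + (2717 - 197) = (33 + 11846) + 2520 = 11879 + 2520 = 14399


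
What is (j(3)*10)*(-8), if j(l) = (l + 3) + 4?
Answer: -800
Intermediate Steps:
j(l) = 7 + l (j(l) = (3 + l) + 4 = 7 + l)
(j(3)*10)*(-8) = ((7 + 3)*10)*(-8) = (10*10)*(-8) = 100*(-8) = -800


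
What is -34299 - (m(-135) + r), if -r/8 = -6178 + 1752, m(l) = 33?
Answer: -69740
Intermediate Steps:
r = 35408 (r = -8*(-6178 + 1752) = -8*(-4426) = 35408)
-34299 - (m(-135) + r) = -34299 - (33 + 35408) = -34299 - 1*35441 = -34299 - 35441 = -69740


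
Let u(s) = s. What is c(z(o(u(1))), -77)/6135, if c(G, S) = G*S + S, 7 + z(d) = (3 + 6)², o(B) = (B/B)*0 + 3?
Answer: -385/409 ≈ -0.94132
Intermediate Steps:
o(B) = 3 (o(B) = 1*0 + 3 = 0 + 3 = 3)
z(d) = 74 (z(d) = -7 + (3 + 6)² = -7 + 9² = -7 + 81 = 74)
c(G, S) = S + G*S
c(z(o(u(1))), -77)/6135 = -77*(1 + 74)/6135 = -77*75*(1/6135) = -5775*1/6135 = -385/409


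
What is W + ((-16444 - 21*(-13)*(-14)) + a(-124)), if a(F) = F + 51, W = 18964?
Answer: -1375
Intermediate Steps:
a(F) = 51 + F
W + ((-16444 - 21*(-13)*(-14)) + a(-124)) = 18964 + ((-16444 - 21*(-13)*(-14)) + (51 - 124)) = 18964 + ((-16444 + 273*(-14)) - 73) = 18964 + ((-16444 - 3822) - 73) = 18964 + (-20266 - 73) = 18964 - 20339 = -1375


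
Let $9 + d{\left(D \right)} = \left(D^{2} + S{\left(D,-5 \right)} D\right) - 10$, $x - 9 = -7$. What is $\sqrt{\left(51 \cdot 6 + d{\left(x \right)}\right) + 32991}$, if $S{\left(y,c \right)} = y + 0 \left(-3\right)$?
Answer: $\sqrt{33286} \approx 182.44$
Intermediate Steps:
$x = 2$ ($x = 9 - 7 = 2$)
$S{\left(y,c \right)} = y$ ($S{\left(y,c \right)} = y + 0 = y$)
$d{\left(D \right)} = -19 + 2 D^{2}$ ($d{\left(D \right)} = -9 - \left(10 - D^{2} - D D\right) = -9 + \left(\left(D^{2} + D^{2}\right) - 10\right) = -9 + \left(2 D^{2} - 10\right) = -9 + \left(-10 + 2 D^{2}\right) = -19 + 2 D^{2}$)
$\sqrt{\left(51 \cdot 6 + d{\left(x \right)}\right) + 32991} = \sqrt{\left(51 \cdot 6 - \left(19 - 2 \cdot 2^{2}\right)\right) + 32991} = \sqrt{\left(306 + \left(-19 + 2 \cdot 4\right)\right) + 32991} = \sqrt{\left(306 + \left(-19 + 8\right)\right) + 32991} = \sqrt{\left(306 - 11\right) + 32991} = \sqrt{295 + 32991} = \sqrt{33286}$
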